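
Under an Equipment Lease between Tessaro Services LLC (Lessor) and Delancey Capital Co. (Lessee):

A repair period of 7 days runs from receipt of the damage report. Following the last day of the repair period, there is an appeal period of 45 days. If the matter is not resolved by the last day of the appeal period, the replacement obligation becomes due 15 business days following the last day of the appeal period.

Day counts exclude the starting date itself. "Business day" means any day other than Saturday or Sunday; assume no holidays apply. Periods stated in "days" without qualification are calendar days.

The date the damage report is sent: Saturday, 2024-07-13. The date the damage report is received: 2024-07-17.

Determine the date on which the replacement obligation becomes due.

2024-09-27

The last day of the repair period: 7 calendar days after 2024-07-17 is 2024-07-24.
The last day of the appeal period: 2024-07-24 + 45 days = 2024-09-07.
The date on which the replacement obligation becomes due: 15 business days after Saturday, 2024-09-07, skipping weekends — Sep 9, Sep 10, Sep 11, Sep 12, …, Sep 25, Sep 26, Sep 27 — lands on Friday, 2024-09-27.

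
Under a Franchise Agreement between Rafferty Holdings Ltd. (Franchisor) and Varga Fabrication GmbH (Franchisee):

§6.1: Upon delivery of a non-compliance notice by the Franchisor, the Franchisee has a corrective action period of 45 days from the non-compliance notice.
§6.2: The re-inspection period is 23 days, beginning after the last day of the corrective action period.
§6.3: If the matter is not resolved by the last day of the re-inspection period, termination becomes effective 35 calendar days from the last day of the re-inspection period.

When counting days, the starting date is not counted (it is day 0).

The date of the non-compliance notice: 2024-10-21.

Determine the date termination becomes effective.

2025-02-01

The last day of the corrective action period: 45 calendar days after 2024-10-21 is 2024-12-05.
The last day of the re-inspection period: 23 calendar days after 2024-12-05 is 2024-12-28.
The date termination becomes effective: 2024-12-28 + 35 days = 2025-02-01.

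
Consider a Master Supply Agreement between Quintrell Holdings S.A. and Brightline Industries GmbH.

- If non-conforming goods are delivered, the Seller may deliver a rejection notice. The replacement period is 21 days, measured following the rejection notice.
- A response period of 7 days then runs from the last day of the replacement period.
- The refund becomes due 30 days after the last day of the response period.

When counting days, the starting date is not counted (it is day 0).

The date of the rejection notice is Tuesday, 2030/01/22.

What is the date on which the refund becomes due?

2030/03/21

The last day of the replacement period: 21 calendar days after 2030/01/22 is 2030/02/12.
The last day of the response period: 7 calendar days after 2030/02/12 is 2030/02/19.
Adding 30 calendar days to 2030/02/19 gives 2030/03/21, which is the date on which the refund becomes due.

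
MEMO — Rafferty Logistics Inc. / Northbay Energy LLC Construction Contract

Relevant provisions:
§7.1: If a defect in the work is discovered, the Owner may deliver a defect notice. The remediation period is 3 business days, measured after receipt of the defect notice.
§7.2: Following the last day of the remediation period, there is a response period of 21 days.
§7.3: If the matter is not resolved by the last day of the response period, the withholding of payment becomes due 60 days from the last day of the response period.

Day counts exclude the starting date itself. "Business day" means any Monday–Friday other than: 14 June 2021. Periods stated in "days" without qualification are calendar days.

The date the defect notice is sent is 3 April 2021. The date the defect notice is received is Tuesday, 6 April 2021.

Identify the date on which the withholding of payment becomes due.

The last day of the remediation period: 3 business days after Tuesday, 6 April 2021, skipping weekends — Apr 7, Apr 8, Apr 9 — lands on Friday, 9 April 2021.
The last day of the response period: 9 April 2021 + 21 days = 30 April 2021.
Adding 60 calendar days to 30 April 2021 gives 29 June 2021, which is the date on which the withholding of payment becomes due.

29 June 2021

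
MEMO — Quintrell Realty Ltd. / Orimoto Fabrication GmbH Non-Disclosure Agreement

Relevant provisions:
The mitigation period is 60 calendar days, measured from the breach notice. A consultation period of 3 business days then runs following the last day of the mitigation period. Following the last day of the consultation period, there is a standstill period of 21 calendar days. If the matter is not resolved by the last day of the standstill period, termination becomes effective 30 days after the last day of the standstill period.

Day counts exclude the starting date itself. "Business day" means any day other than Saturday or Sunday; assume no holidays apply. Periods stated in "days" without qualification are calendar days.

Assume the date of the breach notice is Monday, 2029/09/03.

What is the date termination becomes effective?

2029/12/28

The last day of the mitigation period: 60 calendar days after 2029/09/03 is 2029/11/02.
The last day of the consultation period: 3 business days after Friday, 2029/11/02, skipping weekends — Nov 5, Nov 6, Nov 7 — lands on Wednesday, 2029/11/07.
Adding 21 calendar days to 2029/11/07 gives 2029/11/28, which is the last day of the standstill period.
The date termination becomes effective: 30 calendar days after 2029/11/28 is 2029/12/28.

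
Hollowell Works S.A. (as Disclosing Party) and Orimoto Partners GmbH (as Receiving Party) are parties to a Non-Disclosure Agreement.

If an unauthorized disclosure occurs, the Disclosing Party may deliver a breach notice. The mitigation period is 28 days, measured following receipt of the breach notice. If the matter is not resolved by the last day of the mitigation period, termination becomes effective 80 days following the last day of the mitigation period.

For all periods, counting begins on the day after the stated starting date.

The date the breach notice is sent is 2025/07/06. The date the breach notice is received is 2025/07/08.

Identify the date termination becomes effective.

Adding 28 calendar days to 2025/07/08 gives 2025/08/05, which is the last day of the mitigation period.
The date termination becomes effective: 80 calendar days after 2025/08/05 is 2025/10/24.

2025/10/24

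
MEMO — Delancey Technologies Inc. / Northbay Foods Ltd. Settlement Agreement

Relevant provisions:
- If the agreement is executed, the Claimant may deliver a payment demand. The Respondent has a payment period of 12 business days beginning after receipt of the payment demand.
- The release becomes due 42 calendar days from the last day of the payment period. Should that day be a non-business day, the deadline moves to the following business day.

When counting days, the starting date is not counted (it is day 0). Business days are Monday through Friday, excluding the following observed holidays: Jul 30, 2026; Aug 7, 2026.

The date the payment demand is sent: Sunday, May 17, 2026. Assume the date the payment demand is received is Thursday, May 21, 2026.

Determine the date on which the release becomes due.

The last day of the payment period: 12 business days after Thursday, May 21, 2026, skipping weekends — May 22, May 25, May 26, May 27, …, Jun 4, Jun 5, Jun 8 — lands on Monday, Jun 8, 2026.
Adding 42 calendar days to Jun 8, 2026 gives Jul 20, 2026, which is the date on which the release becomes due. Jul 20, 2026 is a Monday and is not a listed holiday, so no roll-forward applies.

Jul 20, 2026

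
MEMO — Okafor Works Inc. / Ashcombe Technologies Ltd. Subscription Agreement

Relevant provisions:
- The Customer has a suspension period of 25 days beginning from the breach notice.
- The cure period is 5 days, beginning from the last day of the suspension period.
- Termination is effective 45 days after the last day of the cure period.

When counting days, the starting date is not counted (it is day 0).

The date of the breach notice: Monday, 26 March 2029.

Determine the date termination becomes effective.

9 June 2029

The last day of the suspension period: 26 March 2029 + 25 days = 20 April 2029.
The last day of the cure period: 20 April 2029 + 5 days = 25 April 2029.
The date termination becomes effective: 45 calendar days after 25 April 2029 is 9 June 2029.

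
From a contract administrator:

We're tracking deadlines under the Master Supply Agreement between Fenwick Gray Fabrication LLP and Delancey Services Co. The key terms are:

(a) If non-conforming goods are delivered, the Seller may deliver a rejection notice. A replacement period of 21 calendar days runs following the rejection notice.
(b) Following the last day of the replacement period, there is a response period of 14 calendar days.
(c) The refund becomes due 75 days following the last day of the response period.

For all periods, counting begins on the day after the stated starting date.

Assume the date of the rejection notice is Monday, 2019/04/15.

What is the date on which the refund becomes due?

The last day of the replacement period: 2019/04/15 + 21 days = 2019/05/06.
Adding 14 calendar days to 2019/05/06 gives 2019/05/20, which is the last day of the response period.
The date on which the refund becomes due: 75 calendar days after 2019/05/20 is 2019/08/03.

2019/08/03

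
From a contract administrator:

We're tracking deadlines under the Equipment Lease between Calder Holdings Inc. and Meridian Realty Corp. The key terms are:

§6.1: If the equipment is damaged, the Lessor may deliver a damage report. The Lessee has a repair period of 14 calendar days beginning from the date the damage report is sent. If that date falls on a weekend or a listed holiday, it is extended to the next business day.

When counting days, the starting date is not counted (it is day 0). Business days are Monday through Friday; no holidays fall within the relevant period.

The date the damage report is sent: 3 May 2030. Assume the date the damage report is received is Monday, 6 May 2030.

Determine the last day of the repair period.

17 May 2030

Adding 14 calendar days to 3 May 2030 gives 17 May 2030, which is the last day of the repair period. 17 May 2030 is a Friday, so no roll-forward applies.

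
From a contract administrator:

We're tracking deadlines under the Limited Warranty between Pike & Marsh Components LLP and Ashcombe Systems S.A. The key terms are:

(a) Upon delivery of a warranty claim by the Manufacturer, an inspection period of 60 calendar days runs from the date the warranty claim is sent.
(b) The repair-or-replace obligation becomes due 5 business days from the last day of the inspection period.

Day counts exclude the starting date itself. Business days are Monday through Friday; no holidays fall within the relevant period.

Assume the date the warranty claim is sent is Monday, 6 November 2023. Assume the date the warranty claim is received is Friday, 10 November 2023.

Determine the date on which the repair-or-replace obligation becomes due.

12 January 2024

Adding 60 calendar days to 6 November 2023 gives 5 January 2024, which is the last day of the inspection period.
From Friday, 5 January 2024, 5 business days (Jan 8, Jan 9, Jan 10, Jan 11, Jan 12, skipping weekends) brings us to Friday, 12 January 2024, which is the date on which the repair-or-replace obligation becomes due.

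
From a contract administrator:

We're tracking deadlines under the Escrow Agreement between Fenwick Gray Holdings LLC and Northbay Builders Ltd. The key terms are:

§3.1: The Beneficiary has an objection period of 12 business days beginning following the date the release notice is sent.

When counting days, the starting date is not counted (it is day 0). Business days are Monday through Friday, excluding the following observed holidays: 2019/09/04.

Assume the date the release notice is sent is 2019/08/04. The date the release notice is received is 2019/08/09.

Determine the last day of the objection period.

2019/08/20

The last day of the objection period: 12 business days after Sunday, 2019/08/04, skipping weekends — Aug 5, Aug 6, Aug 7, Aug 8, …, Aug 16, Aug 19, Aug 20 — lands on Tuesday, 2019/08/20.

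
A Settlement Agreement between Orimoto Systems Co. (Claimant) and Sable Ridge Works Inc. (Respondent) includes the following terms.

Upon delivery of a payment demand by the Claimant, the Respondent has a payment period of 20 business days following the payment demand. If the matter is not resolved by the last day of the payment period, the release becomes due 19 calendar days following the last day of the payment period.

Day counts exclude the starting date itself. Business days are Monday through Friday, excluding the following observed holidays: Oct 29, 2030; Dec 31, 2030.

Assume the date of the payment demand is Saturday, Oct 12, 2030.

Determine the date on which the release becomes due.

The last day of the payment period: counting 20 business days from Saturday, Oct 12, 2030 (Oct 14, Oct 15, Oct 16, Oct 17, …, Nov 7, Nov 8, Nov 11, skipping weekends and the listed holiday on Oct 29) reaches Monday, Nov 11, 2030.
The date on which the release becomes due: Nov 11, 2030 + 19 days = Nov 30, 2030.

Nov 30, 2030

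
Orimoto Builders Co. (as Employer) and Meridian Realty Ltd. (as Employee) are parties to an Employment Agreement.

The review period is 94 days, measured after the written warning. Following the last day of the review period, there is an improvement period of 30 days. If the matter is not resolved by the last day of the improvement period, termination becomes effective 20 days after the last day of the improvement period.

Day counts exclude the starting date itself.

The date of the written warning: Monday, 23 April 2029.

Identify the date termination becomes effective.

The last day of the review period: 94 calendar days after 23 April 2029 is 26 July 2029.
The last day of the improvement period: 30 calendar days after 26 July 2029 is 25 August 2029.
Adding 20 calendar days to 25 August 2029 gives 14 September 2029, which is the date termination becomes effective.

14 September 2029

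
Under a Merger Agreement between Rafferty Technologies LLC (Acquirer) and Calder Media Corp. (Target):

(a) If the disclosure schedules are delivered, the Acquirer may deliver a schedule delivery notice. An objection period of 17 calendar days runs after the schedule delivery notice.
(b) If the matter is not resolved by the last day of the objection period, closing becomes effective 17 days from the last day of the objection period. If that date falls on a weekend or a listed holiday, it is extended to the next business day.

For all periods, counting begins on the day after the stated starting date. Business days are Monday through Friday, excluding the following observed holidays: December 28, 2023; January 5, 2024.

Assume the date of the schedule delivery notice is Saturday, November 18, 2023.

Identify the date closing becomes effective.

December 22, 2023

The last day of the objection period: 17 calendar days after November 18, 2023 is December 5, 2023.
Adding 17 calendar days to December 5, 2023 gives December 22, 2023, which is the date closing becomes effective. December 22, 2023 is a Friday and is not a listed holiday, so no roll-forward applies.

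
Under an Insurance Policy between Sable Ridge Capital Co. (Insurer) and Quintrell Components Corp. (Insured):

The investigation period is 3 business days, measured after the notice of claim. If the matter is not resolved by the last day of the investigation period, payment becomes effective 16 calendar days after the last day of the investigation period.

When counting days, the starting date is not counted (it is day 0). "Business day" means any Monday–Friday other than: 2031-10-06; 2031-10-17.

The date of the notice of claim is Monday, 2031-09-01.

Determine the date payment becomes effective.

2031-09-20

From Monday, 2031-09-01, 3 business days (Sep 2, Sep 3, Sep 4, skipping weekends) brings us to Thursday, 2031-09-04, which is the last day of the investigation period.
The date payment becomes effective: 2031-09-04 + 16 days = 2031-09-20.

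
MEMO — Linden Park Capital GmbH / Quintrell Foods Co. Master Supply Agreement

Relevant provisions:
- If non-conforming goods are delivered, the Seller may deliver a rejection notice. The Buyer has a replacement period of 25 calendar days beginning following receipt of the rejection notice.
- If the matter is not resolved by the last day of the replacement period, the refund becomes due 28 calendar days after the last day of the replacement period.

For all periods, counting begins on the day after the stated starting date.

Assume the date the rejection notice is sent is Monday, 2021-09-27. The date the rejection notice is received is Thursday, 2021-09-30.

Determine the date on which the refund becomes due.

Adding 25 calendar days to 2021-09-30 gives 2021-10-25, which is the last day of the replacement period.
The date on which the refund becomes due: 2021-10-25 + 28 days = 2021-11-22.

2021-11-22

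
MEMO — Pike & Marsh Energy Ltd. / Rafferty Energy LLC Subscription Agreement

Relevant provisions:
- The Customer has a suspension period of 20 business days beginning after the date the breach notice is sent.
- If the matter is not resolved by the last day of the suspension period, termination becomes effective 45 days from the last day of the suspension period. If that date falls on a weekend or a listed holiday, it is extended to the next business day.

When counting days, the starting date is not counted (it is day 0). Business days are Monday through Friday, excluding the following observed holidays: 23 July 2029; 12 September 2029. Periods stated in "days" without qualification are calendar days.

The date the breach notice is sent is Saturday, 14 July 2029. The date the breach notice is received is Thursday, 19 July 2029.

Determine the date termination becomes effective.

The last day of the suspension period: 20 business days after Saturday, 14 July 2029, skipping weekends and the listed holiday on Jul 23 — Jul 16, Jul 17, Jul 18, Jul 19, …, Aug 9, Aug 10, Aug 13 — lands on Monday, 13 August 2029.
The date termination becomes effective: 45 calendar days after 13 August 2029 is 27 September 2029. 27 September 2029 is a Thursday and is not a listed holiday, so no roll-forward applies.

27 September 2029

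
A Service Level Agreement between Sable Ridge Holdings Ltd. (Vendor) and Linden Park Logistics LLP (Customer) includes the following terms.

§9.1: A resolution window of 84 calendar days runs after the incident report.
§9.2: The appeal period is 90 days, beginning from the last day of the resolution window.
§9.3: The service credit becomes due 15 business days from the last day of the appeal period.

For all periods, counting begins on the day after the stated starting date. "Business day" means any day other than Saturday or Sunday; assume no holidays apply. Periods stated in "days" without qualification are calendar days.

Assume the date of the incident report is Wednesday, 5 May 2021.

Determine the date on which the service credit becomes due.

Adding 84 calendar days to 5 May 2021 gives 28 July 2021, which is the last day of the resolution window.
The last day of the appeal period: 28 July 2021 + 90 days = 26 October 2021.
From Tuesday, 26 October 2021, 15 business days (Oct 27, Oct 28, Oct 29, Nov 1, …, Nov 12, Nov 15, Nov 16, skipping weekends) brings us to Tuesday, 16 November 2021, which is the date on which the service credit becomes due.

16 November 2021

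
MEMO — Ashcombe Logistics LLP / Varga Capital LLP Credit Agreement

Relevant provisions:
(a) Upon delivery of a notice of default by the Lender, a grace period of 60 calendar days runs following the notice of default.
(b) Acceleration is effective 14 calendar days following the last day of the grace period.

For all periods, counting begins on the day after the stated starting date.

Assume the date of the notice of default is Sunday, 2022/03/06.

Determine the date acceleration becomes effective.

The last day of the grace period: 60 calendar days after 2022/03/06 is 2022/05/05.
The date acceleration becomes effective: 2022/05/05 + 14 days = 2022/05/19.

2022/05/19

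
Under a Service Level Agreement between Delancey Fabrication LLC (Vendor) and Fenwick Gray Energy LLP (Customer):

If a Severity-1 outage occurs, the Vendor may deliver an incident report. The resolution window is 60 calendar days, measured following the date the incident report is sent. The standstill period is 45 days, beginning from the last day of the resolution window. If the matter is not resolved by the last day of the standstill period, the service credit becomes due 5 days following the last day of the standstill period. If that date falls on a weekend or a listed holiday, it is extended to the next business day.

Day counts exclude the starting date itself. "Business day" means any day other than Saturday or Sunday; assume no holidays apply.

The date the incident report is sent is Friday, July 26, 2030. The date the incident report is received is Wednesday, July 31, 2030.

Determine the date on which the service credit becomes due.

Adding 60 calendar days to July 26, 2030 gives September 24, 2030, which is the last day of the resolution window.
The last day of the standstill period: September 24, 2030 + 45 days = November 8, 2030.
The date on which the service credit becomes due: November 8, 2030 + 5 days = November 13, 2030. November 13, 2030 is a Wednesday, so no roll-forward applies.

November 13, 2030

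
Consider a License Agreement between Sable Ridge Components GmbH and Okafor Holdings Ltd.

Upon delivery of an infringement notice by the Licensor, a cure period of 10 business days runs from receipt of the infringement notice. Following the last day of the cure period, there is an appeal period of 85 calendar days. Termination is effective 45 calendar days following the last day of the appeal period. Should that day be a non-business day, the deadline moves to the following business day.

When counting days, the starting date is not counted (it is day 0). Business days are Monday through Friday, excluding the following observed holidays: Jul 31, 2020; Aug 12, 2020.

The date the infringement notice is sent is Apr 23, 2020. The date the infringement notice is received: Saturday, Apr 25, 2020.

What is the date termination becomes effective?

From Saturday, Apr 25, 2020, 10 business days (Apr 27, Apr 28, Apr 29, Apr 30, May 1, May 4, May 5, May 6, May 7, May 8, skipping weekends) brings us to Friday, May 8, 2020, which is the last day of the cure period.
Adding 85 calendar days to May 8, 2020 gives Aug 1, 2020, which is the last day of the appeal period.
The date termination becomes effective: 45 calendar days after Aug 1, 2020 is Sep 15, 2020. Sep 15, 2020 is a Tuesday and is not a listed holiday, so no roll-forward applies.

Sep 15, 2020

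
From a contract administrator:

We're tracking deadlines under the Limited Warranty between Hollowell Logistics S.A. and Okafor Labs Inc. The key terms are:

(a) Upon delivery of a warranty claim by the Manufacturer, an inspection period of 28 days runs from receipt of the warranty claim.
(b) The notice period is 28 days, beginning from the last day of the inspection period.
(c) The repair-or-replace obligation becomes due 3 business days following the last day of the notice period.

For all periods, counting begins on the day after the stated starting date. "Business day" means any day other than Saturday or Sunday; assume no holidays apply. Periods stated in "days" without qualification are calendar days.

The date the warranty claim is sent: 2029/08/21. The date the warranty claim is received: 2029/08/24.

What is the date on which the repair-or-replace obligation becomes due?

2029/10/24

Adding 28 calendar days to 2029/08/24 gives 2029/09/21, which is the last day of the inspection period.
The last day of the notice period: 2029/09/21 + 28 days = 2029/10/19.
From Friday, 2029/10/19, 3 business days (Oct 22, Oct 23, Oct 24, skipping weekends) brings us to Wednesday, 2029/10/24, which is the date on which the repair-or-replace obligation becomes due.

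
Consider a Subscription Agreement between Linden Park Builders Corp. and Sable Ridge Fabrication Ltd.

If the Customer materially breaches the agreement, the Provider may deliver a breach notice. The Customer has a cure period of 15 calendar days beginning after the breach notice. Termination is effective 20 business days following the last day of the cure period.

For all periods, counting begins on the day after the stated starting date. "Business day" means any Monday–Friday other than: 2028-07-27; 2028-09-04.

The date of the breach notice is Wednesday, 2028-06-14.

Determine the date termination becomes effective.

2028-07-28

The last day of the cure period: 2028-06-14 + 15 days = 2028-06-29.
The date termination becomes effective: 20 business days after Thursday, 2028-06-29, skipping weekends and the listed holiday on Jul 27 — Jun 30, Jul 3, Jul 4, Jul 5, …, Jul 25, Jul 26, Jul 28 — lands on Friday, 2028-07-28.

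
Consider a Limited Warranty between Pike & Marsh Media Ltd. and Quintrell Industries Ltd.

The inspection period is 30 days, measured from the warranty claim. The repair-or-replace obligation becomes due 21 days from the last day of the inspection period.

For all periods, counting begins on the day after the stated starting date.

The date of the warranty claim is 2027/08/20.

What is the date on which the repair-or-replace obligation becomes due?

Adding 30 calendar days to 2027/08/20 gives 2027/09/19, which is the last day of the inspection period.
The date on which the repair-or-replace obligation becomes due: 2027/09/19 + 21 days = 2027/10/10.

2027/10/10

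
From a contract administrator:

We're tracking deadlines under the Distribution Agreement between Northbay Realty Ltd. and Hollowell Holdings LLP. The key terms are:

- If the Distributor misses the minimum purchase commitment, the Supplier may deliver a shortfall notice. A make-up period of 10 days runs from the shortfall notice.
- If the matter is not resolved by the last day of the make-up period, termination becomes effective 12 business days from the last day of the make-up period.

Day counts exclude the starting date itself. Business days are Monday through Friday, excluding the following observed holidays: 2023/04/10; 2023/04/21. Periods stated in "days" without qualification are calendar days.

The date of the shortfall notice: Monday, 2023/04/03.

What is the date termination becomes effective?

2023/05/02

The last day of the make-up period: 2023/04/03 + 10 days = 2023/04/13.
The date termination becomes effective: counting 12 business days from Thursday, 2023/04/13 (Apr 14, Apr 17, Apr 18, Apr 19, …, Apr 28, May 1, May 2, skipping weekends and the listed holiday on Apr 21) reaches Tuesday, 2023/05/02.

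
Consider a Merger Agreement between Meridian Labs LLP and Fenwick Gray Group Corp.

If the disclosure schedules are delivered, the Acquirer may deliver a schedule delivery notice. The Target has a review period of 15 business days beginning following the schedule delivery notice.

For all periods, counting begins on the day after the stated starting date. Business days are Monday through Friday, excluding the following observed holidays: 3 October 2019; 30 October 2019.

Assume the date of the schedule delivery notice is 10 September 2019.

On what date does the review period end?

1 October 2019

The last day of the review period: 15 business days after Tuesday, 10 September 2019, skipping weekends — Sep 11, Sep 12, Sep 13, Sep 16, …, Sep 27, Sep 30, Oct 1 — lands on Tuesday, 1 October 2019.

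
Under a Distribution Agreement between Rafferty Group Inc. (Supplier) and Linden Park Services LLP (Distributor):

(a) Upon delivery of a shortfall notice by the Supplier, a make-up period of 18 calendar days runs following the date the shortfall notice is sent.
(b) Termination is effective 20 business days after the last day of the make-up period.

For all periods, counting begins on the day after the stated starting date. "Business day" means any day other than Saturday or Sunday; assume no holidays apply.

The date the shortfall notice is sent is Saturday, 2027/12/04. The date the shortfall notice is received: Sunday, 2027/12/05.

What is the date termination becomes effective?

2028/01/19

The last day of the make-up period: 2027/12/04 + 18 days = 2027/12/22.
From Wednesday, 2027/12/22, 20 business days (Dec 23, Dec 24, Dec 27, Dec 28, …, Jan 17, Jan 18, Jan 19, skipping weekends) brings us to Wednesday, 2028/01/19, which is the date termination becomes effective.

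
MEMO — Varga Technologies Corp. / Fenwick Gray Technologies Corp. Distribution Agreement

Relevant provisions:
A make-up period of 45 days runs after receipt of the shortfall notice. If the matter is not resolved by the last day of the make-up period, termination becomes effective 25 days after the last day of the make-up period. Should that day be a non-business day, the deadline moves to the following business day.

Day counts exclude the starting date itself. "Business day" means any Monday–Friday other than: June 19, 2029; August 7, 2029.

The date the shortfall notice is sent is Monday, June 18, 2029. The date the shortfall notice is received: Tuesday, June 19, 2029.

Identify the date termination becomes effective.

August 28, 2029

The last day of the make-up period: 45 calendar days after June 19, 2029 is August 3, 2029.
Adding 25 calendar days to August 3, 2029 gives August 28, 2029, which is the date termination becomes effective. August 28, 2029 is a Tuesday and is not a listed holiday, so no roll-forward applies.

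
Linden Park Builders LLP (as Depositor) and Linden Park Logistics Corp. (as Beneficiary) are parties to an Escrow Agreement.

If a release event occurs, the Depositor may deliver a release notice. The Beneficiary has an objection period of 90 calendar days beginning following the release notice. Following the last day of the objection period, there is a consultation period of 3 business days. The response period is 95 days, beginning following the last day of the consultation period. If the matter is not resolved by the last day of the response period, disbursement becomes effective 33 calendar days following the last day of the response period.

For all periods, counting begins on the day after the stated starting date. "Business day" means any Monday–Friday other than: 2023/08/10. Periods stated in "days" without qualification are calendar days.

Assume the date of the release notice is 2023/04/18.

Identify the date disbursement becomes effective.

2023/11/25

The last day of the objection period: 2023/04/18 + 90 days = 2023/07/17.
The last day of the consultation period: counting 3 business days from Monday, 2023/07/17 (Jul 18, Jul 19, Jul 20, skipping weekends) reaches Thursday, 2023/07/20.
The last day of the response period: 2023/07/20 + 95 days = 2023/10/23.
The date disbursement becomes effective: 2023/10/23 + 33 days = 2023/11/25.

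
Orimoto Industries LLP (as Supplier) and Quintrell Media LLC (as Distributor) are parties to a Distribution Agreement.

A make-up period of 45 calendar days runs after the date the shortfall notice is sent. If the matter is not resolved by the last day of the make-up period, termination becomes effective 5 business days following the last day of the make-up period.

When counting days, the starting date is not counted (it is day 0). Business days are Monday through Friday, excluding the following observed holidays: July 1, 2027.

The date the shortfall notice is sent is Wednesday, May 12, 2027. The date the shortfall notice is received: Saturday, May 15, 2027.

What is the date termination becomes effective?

July 5, 2027

The last day of the make-up period: 45 calendar days after May 12, 2027 is June 26, 2027.
The date termination becomes effective: 5 business days after Saturday, June 26, 2027, skipping weekends and the listed holiday on Jul 1 — Jun 28, Jun 29, Jun 30, Jul 2, Jul 5 — lands on Monday, July 5, 2027.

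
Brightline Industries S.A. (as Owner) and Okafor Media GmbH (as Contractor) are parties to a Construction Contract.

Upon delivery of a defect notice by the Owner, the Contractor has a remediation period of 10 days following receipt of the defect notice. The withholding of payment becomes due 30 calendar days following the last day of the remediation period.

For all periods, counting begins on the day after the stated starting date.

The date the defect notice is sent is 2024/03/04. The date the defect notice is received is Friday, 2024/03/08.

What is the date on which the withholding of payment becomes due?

Adding 10 calendar days to 2024/03/08 gives 2024/03/18, which is the last day of the remediation period.
Adding 30 calendar days to 2024/03/18 gives 2024/04/17, which is the date on which the withholding of payment becomes due.

2024/04/17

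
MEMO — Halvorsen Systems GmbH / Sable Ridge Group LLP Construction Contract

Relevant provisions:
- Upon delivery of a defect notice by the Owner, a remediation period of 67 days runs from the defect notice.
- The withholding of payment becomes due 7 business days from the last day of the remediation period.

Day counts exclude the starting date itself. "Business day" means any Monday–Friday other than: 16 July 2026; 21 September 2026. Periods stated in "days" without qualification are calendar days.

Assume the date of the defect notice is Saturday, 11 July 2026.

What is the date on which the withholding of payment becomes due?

28 September 2026

Adding 67 calendar days to 11 July 2026 gives 16 September 2026, which is the last day of the remediation period.
From Wednesday, 16 September 2026, 7 business days (Sep 17, Sep 18, Sep 22, Sep 23, Sep 24, Sep 25, Sep 28, skipping weekends and the listed holiday on Sep 21) brings us to Monday, 28 September 2026, which is the date on which the withholding of payment becomes due.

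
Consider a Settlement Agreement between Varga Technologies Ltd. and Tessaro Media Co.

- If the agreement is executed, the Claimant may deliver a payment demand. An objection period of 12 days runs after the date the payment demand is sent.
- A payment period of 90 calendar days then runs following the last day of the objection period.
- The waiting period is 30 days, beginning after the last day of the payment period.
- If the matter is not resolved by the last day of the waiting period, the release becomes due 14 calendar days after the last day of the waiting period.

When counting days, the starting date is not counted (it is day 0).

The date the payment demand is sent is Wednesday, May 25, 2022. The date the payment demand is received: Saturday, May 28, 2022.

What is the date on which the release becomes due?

Adding 12 calendar days to May 25, 2022 gives June 6, 2022, which is the last day of the objection period.
Adding 90 calendar days to June 6, 2022 gives September 4, 2022, which is the last day of the payment period.
The last day of the waiting period: September 4, 2022 + 30 days = October 4, 2022.
Adding 14 calendar days to October 4, 2022 gives October 18, 2022, which is the date on which the release becomes due.

October 18, 2022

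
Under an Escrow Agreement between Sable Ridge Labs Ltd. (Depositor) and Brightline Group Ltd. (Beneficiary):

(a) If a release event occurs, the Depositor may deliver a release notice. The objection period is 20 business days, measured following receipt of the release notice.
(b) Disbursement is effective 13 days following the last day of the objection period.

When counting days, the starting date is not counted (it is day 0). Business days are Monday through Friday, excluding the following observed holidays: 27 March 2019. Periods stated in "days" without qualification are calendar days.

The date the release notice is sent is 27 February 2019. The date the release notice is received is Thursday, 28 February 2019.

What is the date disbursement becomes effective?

The last day of the objection period: counting 20 business days from Thursday, 28 February 2019 (Mar 1, Mar 4, Mar 5, Mar 6, …, Mar 26, Mar 28, Mar 29, skipping weekends and the listed holiday on Mar 27) reaches Friday, 29 March 2019.
Adding 13 calendar days to 29 March 2019 gives 11 April 2019, which is the date disbursement becomes effective.

11 April 2019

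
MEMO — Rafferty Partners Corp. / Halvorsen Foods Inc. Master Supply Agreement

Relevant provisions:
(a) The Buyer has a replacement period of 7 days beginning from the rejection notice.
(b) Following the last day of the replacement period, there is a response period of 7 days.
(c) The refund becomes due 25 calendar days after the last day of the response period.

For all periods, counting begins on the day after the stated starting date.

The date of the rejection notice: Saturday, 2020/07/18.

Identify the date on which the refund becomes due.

2020/08/26

The last day of the replacement period: 7 calendar days after 2020/07/18 is 2020/07/25.
Adding 7 calendar days to 2020/07/25 gives 2020/08/01, which is the last day of the response period.
The date on which the refund becomes due: 2020/08/01 + 25 days = 2020/08/26.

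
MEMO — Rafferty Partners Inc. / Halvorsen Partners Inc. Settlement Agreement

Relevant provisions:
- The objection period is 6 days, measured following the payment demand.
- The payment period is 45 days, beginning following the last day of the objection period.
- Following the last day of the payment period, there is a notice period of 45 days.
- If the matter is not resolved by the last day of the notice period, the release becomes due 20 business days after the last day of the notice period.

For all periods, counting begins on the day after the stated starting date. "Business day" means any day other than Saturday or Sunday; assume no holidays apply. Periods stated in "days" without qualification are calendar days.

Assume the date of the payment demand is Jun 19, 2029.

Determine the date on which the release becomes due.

Oct 19, 2029

The last day of the objection period: 6 calendar days after Jun 19, 2029 is Jun 25, 2029.
Adding 45 calendar days to Jun 25, 2029 gives Aug 9, 2029, which is the last day of the payment period.
The last day of the notice period: 45 calendar days after Aug 9, 2029 is Sep 23, 2029.
The date on which the release becomes due: counting 20 business days from Sunday, Sep 23, 2029 (Sep 24, Sep 25, Sep 26, Sep 27, …, Oct 17, Oct 18, Oct 19, skipping weekends) reaches Friday, Oct 19, 2029.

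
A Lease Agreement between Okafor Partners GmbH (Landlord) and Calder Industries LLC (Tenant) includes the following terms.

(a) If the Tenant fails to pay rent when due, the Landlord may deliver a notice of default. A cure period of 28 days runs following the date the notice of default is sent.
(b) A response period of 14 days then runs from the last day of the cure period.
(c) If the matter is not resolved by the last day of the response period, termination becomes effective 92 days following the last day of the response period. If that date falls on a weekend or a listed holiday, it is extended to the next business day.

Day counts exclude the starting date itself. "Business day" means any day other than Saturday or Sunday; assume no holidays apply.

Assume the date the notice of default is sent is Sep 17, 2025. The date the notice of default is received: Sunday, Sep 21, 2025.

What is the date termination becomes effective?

Adding 28 calendar days to Sep 17, 2025 gives Oct 15, 2025, which is the last day of the cure period.
The last day of the response period: 14 calendar days after Oct 15, 2025 is Oct 29, 2025.
Adding 92 calendar days to Oct 29, 2025 gives Jan 29, 2026, which is the date termination becomes effective. Jan 29, 2026 is a Thursday, so no roll-forward applies.

Jan 29, 2026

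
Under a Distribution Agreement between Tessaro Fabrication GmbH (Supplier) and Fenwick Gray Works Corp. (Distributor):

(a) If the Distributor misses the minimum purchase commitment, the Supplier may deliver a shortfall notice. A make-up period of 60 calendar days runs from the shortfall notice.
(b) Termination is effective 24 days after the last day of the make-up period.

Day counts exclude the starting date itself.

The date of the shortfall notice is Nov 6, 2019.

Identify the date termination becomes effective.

Jan 29, 2020

Adding 60 calendar days to Nov 6, 2019 gives Jan 5, 2020, which is the last day of the make-up period.
The date termination becomes effective: 24 calendar days after Jan 5, 2020 is Jan 29, 2020.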